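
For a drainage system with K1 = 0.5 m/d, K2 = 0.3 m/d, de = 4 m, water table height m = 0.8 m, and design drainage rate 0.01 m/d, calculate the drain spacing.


S^2 = 8*K2*de*m/q + 4*K1*m^2/q
S^2 = 8*0.3*4*0.8/0.01 + 4*0.5*0.8^2/0.01
S = sqrt(896.0000)

29.9333 m


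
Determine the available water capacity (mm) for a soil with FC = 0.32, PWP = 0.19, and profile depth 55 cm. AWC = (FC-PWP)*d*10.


AWC = (FC - PWP) * d * 10
AWC = (0.32 - 0.19) * 55 * 10
AWC = 0.1300 * 55 * 10

71.5000 mm


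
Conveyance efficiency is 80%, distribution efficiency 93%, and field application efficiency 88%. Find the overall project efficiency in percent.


Ec = 0.8, Eb = 0.93, Ea = 0.88
E = 0.8 * 0.93 * 0.88 * 100 = 65.4720%

65.4720 %


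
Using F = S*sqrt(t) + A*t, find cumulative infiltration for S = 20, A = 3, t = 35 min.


F = S*sqrt(t) + A*t
F = 20*sqrt(35) + 3*35
F = 20*5.916080 + 105

223.3216 mm


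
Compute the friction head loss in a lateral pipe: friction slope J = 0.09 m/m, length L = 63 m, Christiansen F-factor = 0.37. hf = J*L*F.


hf = J * L * F = 0.09 * 63 * 0.37 = 2.0979 m

2.0979 m


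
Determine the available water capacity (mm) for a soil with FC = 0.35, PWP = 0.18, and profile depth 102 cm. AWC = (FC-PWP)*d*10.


AWC = (FC - PWP) * d * 10
AWC = (0.35 - 0.18) * 102 * 10
AWC = 0.1700 * 102 * 10

173.4000 mm


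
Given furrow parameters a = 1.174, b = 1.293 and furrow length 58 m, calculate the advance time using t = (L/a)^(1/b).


t = (L/a)^(1/b)
t = (58/1.174)^(1/1.293)
t = 49.403748^(1/1.293)

20.4148 min


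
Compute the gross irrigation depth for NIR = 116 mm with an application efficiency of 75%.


Ea = 75% = 0.75
GID = NIR / Ea = 116 / 0.75 = 154.6667 mm

154.6667 mm


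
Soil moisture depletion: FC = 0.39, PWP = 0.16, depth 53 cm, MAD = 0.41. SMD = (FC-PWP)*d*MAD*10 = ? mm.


SMD = (FC - PWP) * d * MAD * 10
SMD = (0.39 - 0.16) * 53 * 0.41 * 10
SMD = 0.2300 * 53 * 0.41 * 10

49.9790 mm


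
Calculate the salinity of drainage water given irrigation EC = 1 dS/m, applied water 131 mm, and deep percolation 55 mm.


EC_dw = EC_iw * D_iw / D_dw
EC_dw = 1 * 131 / 55
EC_dw = 131 / 55

2.3818 dS/m


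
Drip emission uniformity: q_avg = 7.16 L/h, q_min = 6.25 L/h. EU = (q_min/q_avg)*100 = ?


EU = (q_min/q_avg)*100 = (6.25/7.16)*100 = 87.2905%

87.2905 %


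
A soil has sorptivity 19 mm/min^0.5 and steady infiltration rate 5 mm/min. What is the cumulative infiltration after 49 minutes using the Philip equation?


F = S*sqrt(t) + A*t
F = 19*sqrt(49) + 5*49
F = 19*7.000000 + 245

378.0000 mm


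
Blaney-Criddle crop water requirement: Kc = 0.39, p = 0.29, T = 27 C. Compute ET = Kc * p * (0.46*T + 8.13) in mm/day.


ET = Kc * p * (0.46*T + 8.13)
ET = 0.39 * 0.29 * (0.46*27 + 8.13)
ET = 0.39 * 0.29 * 20.5500

2.3242 mm/day


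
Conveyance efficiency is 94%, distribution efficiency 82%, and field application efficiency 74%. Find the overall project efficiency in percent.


Ec = 0.94, Eb = 0.82, Ea = 0.74
E = 0.94 * 0.82 * 0.74 * 100 = 57.0392%

57.0392 %


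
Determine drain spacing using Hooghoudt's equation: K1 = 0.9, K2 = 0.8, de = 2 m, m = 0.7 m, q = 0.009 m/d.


S^2 = 8*K2*de*m/q + 4*K1*m^2/q
S^2 = 8*0.8*2*0.7/0.009 + 4*0.9*0.7^2/0.009
S = sqrt(1191.5556)

34.5189 m


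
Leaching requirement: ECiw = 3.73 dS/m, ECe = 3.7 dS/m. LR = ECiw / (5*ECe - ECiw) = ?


LR = ECiw / (5*ECe - ECiw)
LR = 3.73 / (5*3.7 - 3.73)
LR = 3.73 / 14.7700

0.2525


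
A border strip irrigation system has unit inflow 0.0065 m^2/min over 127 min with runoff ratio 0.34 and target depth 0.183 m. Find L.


L = q*t/((1+r)*Z)
L = 0.0065*127/((1+0.34)*0.183)
L = 0.8255/0.24522

3.3664 m


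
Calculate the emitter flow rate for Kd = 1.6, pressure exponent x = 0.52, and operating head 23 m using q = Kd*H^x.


q = Kd * H^x = 1.6 * 23^0.52 = 1.6 * 5.106208

8.1699 L/h


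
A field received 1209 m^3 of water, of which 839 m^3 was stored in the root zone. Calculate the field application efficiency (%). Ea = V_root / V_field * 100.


Ea = V_root / V_field * 100 = 839 / 1209 * 100 = 69.3962%

69.3962 %


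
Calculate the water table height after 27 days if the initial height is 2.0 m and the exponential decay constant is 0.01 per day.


m = m0 * exp(-k*t)
m = 2.0 * exp(-0.01 * 27)
m = 2.0 * exp(-0.2700)

1.5268 m


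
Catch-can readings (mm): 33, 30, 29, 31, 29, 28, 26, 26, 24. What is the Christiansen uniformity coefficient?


mean = 28.444444 mm
MAD = 2.172840 mm
CU = (1 - 2.172840/28.444444)*100

92.3611 %


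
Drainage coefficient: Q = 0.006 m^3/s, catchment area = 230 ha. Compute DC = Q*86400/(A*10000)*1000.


DC = Q * 86400 / (A * 10000) * 1000
DC = 0.006 * 86400 / (230 * 10000) * 1000
DC = 518400.0000 / 2300000

0.2254 mm/day


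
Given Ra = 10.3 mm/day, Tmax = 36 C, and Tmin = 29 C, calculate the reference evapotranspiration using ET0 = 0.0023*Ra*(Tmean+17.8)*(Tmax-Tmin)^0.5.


Tmean = (Tmax + Tmin)/2 = (36 + 29)/2 = 32.5
ET0 = 0.0023 * 10.3 * (32.5 + 17.8) * sqrt(36 - 29)
ET0 = 0.0023 * 10.3 * 50.3 * 2.645751

3.1527 mm/day


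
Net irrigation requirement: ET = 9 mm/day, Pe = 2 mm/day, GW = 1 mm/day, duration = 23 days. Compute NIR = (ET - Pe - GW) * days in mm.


Daily deficit = ET - Pe - GW = 9 - 2 - 1 = 6 mm/day
NIR = 6 * 23 = 138 mm

138.0000 mm


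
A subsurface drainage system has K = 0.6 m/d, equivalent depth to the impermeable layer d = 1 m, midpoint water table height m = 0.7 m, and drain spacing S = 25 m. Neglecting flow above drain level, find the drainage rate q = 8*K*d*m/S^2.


q = 8*K*d*m/S^2
q = 8*0.6*1*0.7/25^2
q = 3.3600 / 625

0.0054 m/d


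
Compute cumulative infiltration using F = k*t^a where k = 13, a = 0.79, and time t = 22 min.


F = k * t^a = 13 * 22^0.79
F = 13 * 11.495131

149.4367 mm


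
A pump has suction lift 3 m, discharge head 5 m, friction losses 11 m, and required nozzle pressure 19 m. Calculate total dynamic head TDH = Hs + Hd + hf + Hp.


TDH = Hs + Hd + hf + Hp = 3 + 5 + 11 + 19 = 38

38 m


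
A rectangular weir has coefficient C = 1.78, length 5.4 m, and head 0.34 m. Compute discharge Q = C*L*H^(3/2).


Q = C * L * H^(3/2) = 1.78 * 5.4 * 0.34^1.5 = 1.78 * 5.4 * 0.198252

1.9056 m^3/s


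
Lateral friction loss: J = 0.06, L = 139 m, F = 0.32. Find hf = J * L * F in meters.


hf = J * L * F = 0.06 * 139 * 0.32 = 2.6688 m

2.6688 m


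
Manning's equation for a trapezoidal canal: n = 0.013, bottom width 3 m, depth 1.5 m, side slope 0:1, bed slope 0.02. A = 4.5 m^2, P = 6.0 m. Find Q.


R = A/P = 4.5/6.0 = 0.750000
Q = (1/0.013) * 4.5 * 0.750000^(2/3) * 0.02^0.5

40.4103 m^3/s


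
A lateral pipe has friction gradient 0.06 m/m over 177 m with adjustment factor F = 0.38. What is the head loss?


hf = J * L * F = 0.06 * 177 * 0.38 = 4.0356 m

4.0356 m


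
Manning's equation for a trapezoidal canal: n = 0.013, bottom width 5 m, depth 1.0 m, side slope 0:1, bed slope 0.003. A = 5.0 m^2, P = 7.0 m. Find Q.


R = A/P = 5.0/7.0 = 0.714286
Q = (1/0.013) * 5.0 * 0.714286^(2/3) * 0.003^0.5

16.8333 m^3/s


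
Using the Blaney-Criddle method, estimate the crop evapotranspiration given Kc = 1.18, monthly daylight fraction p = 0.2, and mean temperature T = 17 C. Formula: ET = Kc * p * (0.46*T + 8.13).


ET = Kc * p * (0.46*T + 8.13)
ET = 1.18 * 0.2 * (0.46*17 + 8.13)
ET = 1.18 * 0.2 * 15.9500

3.7642 mm/day


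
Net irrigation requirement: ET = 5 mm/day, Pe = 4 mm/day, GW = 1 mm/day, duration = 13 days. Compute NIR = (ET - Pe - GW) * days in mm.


Daily deficit = ET - Pe - GW = 5 - 4 - 1 = 0 mm/day
NIR = 0 * 13 = 0 mm

0 mm


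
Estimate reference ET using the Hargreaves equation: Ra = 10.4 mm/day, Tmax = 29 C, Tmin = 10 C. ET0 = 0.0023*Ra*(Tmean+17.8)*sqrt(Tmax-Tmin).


Tmean = (Tmax + Tmin)/2 = (29 + 10)/2 = 19.5
ET0 = 0.0023 * 10.4 * (19.5 + 17.8) * sqrt(29 - 10)
ET0 = 0.0023 * 10.4 * 37.3 * 4.358899

3.8891 mm/day


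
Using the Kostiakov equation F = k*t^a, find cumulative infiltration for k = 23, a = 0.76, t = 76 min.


F = k * t^a = 23 * 76^0.76
F = 23 * 26.879323

618.2244 mm


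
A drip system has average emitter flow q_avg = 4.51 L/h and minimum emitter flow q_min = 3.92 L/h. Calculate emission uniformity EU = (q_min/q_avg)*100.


EU = (q_min/q_avg)*100 = (3.92/4.51)*100 = 86.9180%

86.9180 %


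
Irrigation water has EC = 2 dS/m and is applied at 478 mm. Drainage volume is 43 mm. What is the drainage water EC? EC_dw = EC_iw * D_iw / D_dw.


EC_dw = EC_iw * D_iw / D_dw
EC_dw = 2 * 478 / 43
EC_dw = 956 / 43

22.2326 dS/m


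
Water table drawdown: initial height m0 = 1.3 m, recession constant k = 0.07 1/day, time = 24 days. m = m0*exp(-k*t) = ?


m = m0 * exp(-k*t)
m = 1.3 * exp(-0.07 * 24)
m = 1.3 * exp(-1.6800)

0.2423 m


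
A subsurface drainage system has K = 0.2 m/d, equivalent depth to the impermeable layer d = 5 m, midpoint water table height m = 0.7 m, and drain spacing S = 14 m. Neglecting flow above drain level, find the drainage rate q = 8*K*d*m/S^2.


q = 8*K*d*m/S^2
q = 8*0.2*5*0.7/14^2
q = 5.6000 / 196

0.0286 m/d


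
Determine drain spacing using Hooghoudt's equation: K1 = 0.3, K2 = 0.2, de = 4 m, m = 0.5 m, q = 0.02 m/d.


S^2 = 8*K2*de*m/q + 4*K1*m^2/q
S^2 = 8*0.2*4*0.5/0.02 + 4*0.3*0.5^2/0.02
S = sqrt(175.0000)

13.2288 m


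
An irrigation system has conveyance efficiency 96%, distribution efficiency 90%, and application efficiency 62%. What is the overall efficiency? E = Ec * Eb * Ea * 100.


Ec = 0.96, Eb = 0.9, Ea = 0.62
E = 0.96 * 0.9 * 0.62 * 100 = 53.5680%

53.5680 %


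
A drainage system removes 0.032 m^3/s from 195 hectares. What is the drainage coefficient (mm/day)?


DC = Q * 86400 / (A * 10000) * 1000
DC = 0.032 * 86400 / (195 * 10000) * 1000
DC = 2764800.0000 / 1950000

1.4178 mm/day


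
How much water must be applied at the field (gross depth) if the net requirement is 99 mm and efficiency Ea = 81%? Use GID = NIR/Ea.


Ea = 81% = 0.81
GID = NIR / Ea = 99 / 0.81 = 122.2222 mm

122.2222 mm


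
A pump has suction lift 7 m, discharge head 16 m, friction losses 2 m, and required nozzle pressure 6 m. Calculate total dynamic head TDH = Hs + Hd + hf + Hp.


TDH = Hs + Hd + hf + Hp = 7 + 16 + 2 + 6 = 31

31 m


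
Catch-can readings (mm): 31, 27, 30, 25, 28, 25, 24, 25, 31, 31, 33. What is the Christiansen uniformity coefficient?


mean = 28.181818 mm
MAD = 2.743802 mm
CU = (1 - 2.743802/28.181818)*100

90.2639 %


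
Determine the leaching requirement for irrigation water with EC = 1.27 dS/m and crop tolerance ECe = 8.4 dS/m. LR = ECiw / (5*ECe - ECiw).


LR = ECiw / (5*ECe - ECiw)
LR = 1.27 / (5*8.4 - 1.27)
LR = 1.27 / 40.7300

0.0312


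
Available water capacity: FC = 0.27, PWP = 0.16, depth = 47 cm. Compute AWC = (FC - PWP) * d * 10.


AWC = (FC - PWP) * d * 10
AWC = (0.27 - 0.16) * 47 * 10
AWC = 0.1100 * 47 * 10

51.7000 mm


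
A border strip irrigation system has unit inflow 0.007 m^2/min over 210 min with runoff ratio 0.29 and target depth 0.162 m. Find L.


L = q*t/((1+r)*Z)
L = 0.007*210/((1+0.29)*0.162)
L = 1.47/0.20898

7.0342 m


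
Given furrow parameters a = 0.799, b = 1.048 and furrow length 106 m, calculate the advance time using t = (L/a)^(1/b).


t = (L/a)^(1/b)
t = (106/0.799)^(1/1.048)
t = 132.665832^(1/1.048)

106.0556 min


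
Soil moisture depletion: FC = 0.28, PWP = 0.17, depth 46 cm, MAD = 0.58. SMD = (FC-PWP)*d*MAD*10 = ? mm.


SMD = (FC - PWP) * d * MAD * 10
SMD = (0.28 - 0.17) * 46 * 0.58 * 10
SMD = 0.1100 * 46 * 0.58 * 10

29.3480 mm


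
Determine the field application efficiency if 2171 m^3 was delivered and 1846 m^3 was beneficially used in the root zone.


Ea = V_root / V_field * 100 = 1846 / 2171 * 100 = 85.0299%

85.0299 %


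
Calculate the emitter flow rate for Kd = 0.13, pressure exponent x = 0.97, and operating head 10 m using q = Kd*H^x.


q = Kd * H^x = 0.13 * 10^0.97 = 0.13 * 9.332543

1.2132 L/h


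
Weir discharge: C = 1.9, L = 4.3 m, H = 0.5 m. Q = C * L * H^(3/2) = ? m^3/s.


Q = C * L * H^(3/2) = 1.9 * 4.3 * 0.5^1.5 = 1.9 * 4.3 * 0.353553

2.8885 m^3/s


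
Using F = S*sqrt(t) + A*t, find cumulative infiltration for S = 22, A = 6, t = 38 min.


F = S*sqrt(t) + A*t
F = 22*sqrt(38) + 6*38
F = 22*6.164414 + 228

363.6171 mm


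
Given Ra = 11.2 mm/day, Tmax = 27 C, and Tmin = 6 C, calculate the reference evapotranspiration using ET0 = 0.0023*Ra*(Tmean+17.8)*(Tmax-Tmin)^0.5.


Tmean = (Tmax + Tmin)/2 = (27 + 6)/2 = 16.5
ET0 = 0.0023 * 11.2 * (16.5 + 17.8) * sqrt(27 - 6)
ET0 = 0.0023 * 11.2 * 34.3 * 4.582576

4.0490 mm/day


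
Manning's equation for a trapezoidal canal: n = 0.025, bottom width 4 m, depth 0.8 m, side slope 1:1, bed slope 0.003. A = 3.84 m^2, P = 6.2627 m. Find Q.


R = A/P = 3.84/6.2627 = 0.613154
Q = (1/0.025) * 3.84 * 0.613154^(2/3) * 0.003^0.5

6.0720 m^3/s


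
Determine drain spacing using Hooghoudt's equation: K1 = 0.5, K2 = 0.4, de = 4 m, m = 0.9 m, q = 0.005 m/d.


S^2 = 8*K2*de*m/q + 4*K1*m^2/q
S^2 = 8*0.4*4*0.9/0.005 + 4*0.5*0.9^2/0.005
S = sqrt(2628.0000)

51.2640 m


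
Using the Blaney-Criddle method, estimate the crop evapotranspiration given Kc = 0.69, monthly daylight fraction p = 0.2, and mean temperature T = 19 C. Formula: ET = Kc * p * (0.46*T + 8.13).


ET = Kc * p * (0.46*T + 8.13)
ET = 0.69 * 0.2 * (0.46*19 + 8.13)
ET = 0.69 * 0.2 * 16.8700

2.3281 mm/day


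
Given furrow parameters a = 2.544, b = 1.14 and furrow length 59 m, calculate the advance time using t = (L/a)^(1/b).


t = (L/a)^(1/b)
t = (59/2.544)^(1/1.14)
t = 23.191824^(1/1.14)

15.7638 min


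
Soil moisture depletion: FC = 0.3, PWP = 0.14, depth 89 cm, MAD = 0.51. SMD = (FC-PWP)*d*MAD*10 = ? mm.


SMD = (FC - PWP) * d * MAD * 10
SMD = (0.3 - 0.14) * 89 * 0.51 * 10
SMD = 0.1600 * 89 * 0.51 * 10

72.6240 mm


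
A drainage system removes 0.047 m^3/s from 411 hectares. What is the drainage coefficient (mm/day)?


DC = Q * 86400 / (A * 10000) * 1000
DC = 0.047 * 86400 / (411 * 10000) * 1000
DC = 4060800.0000 / 4110000

0.9880 mm/day


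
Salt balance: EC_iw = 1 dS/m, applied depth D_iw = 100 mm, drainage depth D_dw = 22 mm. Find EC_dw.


EC_dw = EC_iw * D_iw / D_dw
EC_dw = 1 * 100 / 22
EC_dw = 100 / 22

4.5455 dS/m


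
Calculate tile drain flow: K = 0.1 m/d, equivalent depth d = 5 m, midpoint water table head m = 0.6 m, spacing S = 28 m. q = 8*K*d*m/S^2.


q = 8*K*d*m/S^2
q = 8*0.1*5*0.6/28^2
q = 2.4000 / 784

0.0031 m/d


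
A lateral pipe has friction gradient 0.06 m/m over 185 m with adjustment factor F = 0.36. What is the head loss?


hf = J * L * F = 0.06 * 185 * 0.36 = 3.9960 m

3.9960 m


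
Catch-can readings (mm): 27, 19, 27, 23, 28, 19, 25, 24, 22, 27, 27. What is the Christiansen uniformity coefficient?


mean = 24.363636 mm
MAD = 2.694215 mm
CU = (1 - 2.694215/24.363636)*100

88.9417 %


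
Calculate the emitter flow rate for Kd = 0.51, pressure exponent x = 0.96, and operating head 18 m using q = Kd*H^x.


q = Kd * H^x = 0.51 * 18^0.96 = 0.51 * 16.034728

8.1777 L/h


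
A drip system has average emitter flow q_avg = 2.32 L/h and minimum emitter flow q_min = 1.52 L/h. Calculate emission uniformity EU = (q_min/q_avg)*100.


EU = (q_min/q_avg)*100 = (1.52/2.32)*100 = 65.5172%

65.5172 %


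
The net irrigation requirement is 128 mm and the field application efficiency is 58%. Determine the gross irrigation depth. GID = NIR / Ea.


Ea = 58% = 0.58
GID = NIR / Ea = 128 / 0.58 = 220.6897 mm

220.6897 mm


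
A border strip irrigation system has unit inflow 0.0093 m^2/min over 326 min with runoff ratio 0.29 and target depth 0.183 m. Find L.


L = q*t/((1+r)*Z)
L = 0.0093*326/((1+0.29)*0.183)
L = 3.0318/0.23607

12.8428 m


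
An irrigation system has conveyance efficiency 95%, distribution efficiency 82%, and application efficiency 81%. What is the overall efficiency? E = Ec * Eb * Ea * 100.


Ec = 0.95, Eb = 0.82, Ea = 0.81
E = 0.95 * 0.82 * 0.81 * 100 = 63.0990%

63.0990 %


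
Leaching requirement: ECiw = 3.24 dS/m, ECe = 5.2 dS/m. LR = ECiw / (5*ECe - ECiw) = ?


LR = ECiw / (5*ECe - ECiw)
LR = 3.24 / (5*5.2 - 3.24)
LR = 3.24 / 22.7600

0.1424


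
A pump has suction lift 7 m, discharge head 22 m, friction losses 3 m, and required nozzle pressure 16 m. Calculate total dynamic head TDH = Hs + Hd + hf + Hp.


TDH = Hs + Hd + hf + Hp = 7 + 22 + 3 + 16 = 48

48 m


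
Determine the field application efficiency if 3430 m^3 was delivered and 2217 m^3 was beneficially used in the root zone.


Ea = V_root / V_field * 100 = 2217 / 3430 * 100 = 64.6356%

64.6356 %


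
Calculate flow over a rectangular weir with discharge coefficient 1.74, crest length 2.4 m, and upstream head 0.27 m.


Q = C * L * H^(3/2) = 1.74 * 2.4 * 0.27^1.5 = 1.74 * 2.4 * 0.140296

0.5859 m^3/s


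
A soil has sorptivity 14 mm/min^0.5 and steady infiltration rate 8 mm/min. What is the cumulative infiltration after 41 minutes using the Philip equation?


F = S*sqrt(t) + A*t
F = 14*sqrt(41) + 8*41
F = 14*6.403124 + 328

417.6437 mm


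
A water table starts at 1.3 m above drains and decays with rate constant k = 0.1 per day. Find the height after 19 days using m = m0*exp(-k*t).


m = m0 * exp(-k*t)
m = 1.3 * exp(-0.1 * 19)
m = 1.3 * exp(-1.9000)

0.1944 m


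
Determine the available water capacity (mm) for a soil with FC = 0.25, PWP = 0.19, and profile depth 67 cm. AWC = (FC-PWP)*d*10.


AWC = (FC - PWP) * d * 10
AWC = (0.25 - 0.19) * 67 * 10
AWC = 0.0600 * 67 * 10

40.2000 mm


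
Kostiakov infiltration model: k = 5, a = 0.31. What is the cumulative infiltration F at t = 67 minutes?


F = k * t^a = 5 * 67^0.31
F = 5 * 3.681995

18.4100 mm


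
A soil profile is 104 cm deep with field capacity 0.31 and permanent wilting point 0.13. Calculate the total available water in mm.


AWC = (FC - PWP) * d * 10
AWC = (0.31 - 0.13) * 104 * 10
AWC = 0.1800 * 104 * 10

187.2000 mm


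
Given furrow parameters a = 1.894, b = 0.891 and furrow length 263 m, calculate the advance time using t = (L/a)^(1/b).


t = (L/a)^(1/b)
t = (263/1.894)^(1/0.891)
t = 138.859556^(1/0.891)

253.9140 min


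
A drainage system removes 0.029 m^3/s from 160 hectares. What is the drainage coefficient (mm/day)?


DC = Q * 86400 / (A * 10000) * 1000
DC = 0.029 * 86400 / (160 * 10000) * 1000
DC = 2505600.0000 / 1600000

1.5660 mm/day


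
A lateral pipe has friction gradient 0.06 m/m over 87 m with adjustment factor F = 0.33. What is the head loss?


hf = J * L * F = 0.06 * 87 * 0.33 = 1.7226 m

1.7226 m


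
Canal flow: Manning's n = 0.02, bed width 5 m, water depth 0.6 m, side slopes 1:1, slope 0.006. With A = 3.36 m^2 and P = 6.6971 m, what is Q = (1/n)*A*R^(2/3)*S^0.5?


R = A/P = 3.36/6.6971 = 0.501710
Q = (1/0.02) * 3.36 * 0.501710^(2/3) * 0.006^0.5

8.2165 m^3/s


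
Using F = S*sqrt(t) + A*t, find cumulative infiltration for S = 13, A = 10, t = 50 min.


F = S*sqrt(t) + A*t
F = 13*sqrt(50) + 10*50
F = 13*7.071068 + 500

591.9239 mm


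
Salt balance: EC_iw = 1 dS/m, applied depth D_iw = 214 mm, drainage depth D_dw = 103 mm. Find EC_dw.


EC_dw = EC_iw * D_iw / D_dw
EC_dw = 1 * 214 / 103
EC_dw = 214 / 103

2.0777 dS/m


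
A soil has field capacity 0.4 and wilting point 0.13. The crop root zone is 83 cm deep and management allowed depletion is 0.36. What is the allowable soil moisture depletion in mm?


SMD = (FC - PWP) * d * MAD * 10
SMD = (0.4 - 0.13) * 83 * 0.36 * 10
SMD = 0.2700 * 83 * 0.36 * 10

80.6760 mm


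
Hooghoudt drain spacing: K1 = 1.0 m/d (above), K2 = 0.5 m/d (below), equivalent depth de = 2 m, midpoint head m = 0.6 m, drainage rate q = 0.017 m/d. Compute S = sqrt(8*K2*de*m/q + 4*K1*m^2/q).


S^2 = 8*K2*de*m/q + 4*K1*m^2/q
S^2 = 8*0.5*2*0.6/0.017 + 4*1.0*0.6^2/0.017
S = sqrt(367.0588)

19.1588 m


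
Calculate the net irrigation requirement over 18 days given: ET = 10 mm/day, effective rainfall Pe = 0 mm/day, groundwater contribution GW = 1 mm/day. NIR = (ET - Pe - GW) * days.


Daily deficit = ET - Pe - GW = 10 - 0 - 1 = 9 mm/day
NIR = 9 * 18 = 162 mm

162.0000 mm


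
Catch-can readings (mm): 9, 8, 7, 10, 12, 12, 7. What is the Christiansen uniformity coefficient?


mean = 9.285714 mm
MAD = 1.755102 mm
CU = (1 - 1.755102/9.285714)*100

81.0989 %


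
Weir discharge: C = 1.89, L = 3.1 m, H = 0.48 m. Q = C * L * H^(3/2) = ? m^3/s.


Q = C * L * H^(3/2) = 1.89 * 3.1 * 0.48^1.5 = 1.89 * 3.1 * 0.332554

1.9484 m^3/s


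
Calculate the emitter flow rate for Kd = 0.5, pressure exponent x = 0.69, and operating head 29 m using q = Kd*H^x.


q = Kd * H^x = 0.5 * 29^0.69 = 0.5 * 10.210679

5.1053 L/h


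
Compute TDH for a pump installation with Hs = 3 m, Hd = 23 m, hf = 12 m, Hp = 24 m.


TDH = Hs + Hd + hf + Hp = 3 + 23 + 12 + 24 = 62

62 m


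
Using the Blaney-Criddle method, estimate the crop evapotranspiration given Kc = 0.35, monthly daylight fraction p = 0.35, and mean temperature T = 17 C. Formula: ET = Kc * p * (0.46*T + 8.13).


ET = Kc * p * (0.46*T + 8.13)
ET = 0.35 * 0.35 * (0.46*17 + 8.13)
ET = 0.35 * 0.35 * 15.9500

1.9539 mm/day


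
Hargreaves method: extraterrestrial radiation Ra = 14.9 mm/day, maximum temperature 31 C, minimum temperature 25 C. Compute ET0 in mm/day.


Tmean = (Tmax + Tmin)/2 = (31 + 25)/2 = 28.0
ET0 = 0.0023 * 14.9 * (28.0 + 17.8) * sqrt(31 - 25)
ET0 = 0.0023 * 14.9 * 45.8 * 2.449490

3.8446 mm/day


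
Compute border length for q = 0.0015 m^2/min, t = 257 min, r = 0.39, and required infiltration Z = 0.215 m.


L = q*t/((1+r)*Z)
L = 0.0015*257/((1+0.39)*0.215)
L = 0.3855/0.29885

1.2899 m


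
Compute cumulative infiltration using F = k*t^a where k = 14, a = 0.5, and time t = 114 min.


F = k * t^a = 14 * 114^0.5
F = 14 * 10.677078

149.4791 mm


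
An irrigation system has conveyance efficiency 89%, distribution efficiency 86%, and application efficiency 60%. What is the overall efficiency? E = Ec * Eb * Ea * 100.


Ec = 0.89, Eb = 0.86, Ea = 0.6
E = 0.89 * 0.86 * 0.6 * 100 = 45.9240%

45.9240 %


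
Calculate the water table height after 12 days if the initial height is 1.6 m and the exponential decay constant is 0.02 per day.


m = m0 * exp(-k*t)
m = 1.6 * exp(-0.02 * 12)
m = 1.6 * exp(-0.2400)

1.2586 m


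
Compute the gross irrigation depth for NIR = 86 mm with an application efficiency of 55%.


Ea = 55% = 0.55
GID = NIR / Ea = 86 / 0.55 = 156.3636 mm

156.3636 mm


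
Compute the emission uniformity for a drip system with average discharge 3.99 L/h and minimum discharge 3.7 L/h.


EU = (q_min/q_avg)*100 = (3.7/3.99)*100 = 92.7318%

92.7318 %


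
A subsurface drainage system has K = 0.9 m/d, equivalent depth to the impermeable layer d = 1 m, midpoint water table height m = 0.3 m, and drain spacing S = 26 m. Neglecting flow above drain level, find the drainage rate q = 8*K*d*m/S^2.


q = 8*K*d*m/S^2
q = 8*0.9*1*0.3/26^2
q = 2.1600 / 676

0.0032 m/d


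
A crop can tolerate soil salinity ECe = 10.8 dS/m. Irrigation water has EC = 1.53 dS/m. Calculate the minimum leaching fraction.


LR = ECiw / (5*ECe - ECiw)
LR = 1.53 / (5*10.8 - 1.53)
LR = 1.53 / 52.4700

0.0292


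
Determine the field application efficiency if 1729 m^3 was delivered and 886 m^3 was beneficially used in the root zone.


Ea = V_root / V_field * 100 = 886 / 1729 * 100 = 51.2435%

51.2435 %


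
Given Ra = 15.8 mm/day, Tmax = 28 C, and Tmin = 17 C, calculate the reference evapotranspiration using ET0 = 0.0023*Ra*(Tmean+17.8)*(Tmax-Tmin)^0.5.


Tmean = (Tmax + Tmin)/2 = (28 + 17)/2 = 22.5
ET0 = 0.0023 * 15.8 * (22.5 + 17.8) * sqrt(28 - 17)
ET0 = 0.0023 * 15.8 * 40.3 * 3.316625

4.8572 mm/day


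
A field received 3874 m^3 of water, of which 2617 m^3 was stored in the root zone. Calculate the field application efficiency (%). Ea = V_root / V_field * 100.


Ea = V_root / V_field * 100 = 2617 / 3874 * 100 = 67.5529%

67.5529 %


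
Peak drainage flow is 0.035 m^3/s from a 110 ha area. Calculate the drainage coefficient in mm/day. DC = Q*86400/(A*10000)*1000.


DC = Q * 86400 / (A * 10000) * 1000
DC = 0.035 * 86400 / (110 * 10000) * 1000
DC = 3024000.0000 / 1100000

2.7491 mm/day


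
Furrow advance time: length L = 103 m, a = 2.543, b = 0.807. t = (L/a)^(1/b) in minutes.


t = (L/a)^(1/b)
t = (103/2.543)^(1/0.807)
t = 40.503343^(1/0.807)

98.1599 min


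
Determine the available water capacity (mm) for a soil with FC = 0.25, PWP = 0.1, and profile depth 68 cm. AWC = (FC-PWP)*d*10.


AWC = (FC - PWP) * d * 10
AWC = (0.25 - 0.1) * 68 * 10
AWC = 0.1500 * 68 * 10

102.0000 mm


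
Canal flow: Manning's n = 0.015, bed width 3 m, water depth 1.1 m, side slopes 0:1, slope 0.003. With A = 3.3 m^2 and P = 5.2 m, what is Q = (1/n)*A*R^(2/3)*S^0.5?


R = A/P = 3.3/5.2 = 0.634615
Q = (1/0.015) * 3.3 * 0.634615^(2/3) * 0.003^0.5

8.8986 m^3/s


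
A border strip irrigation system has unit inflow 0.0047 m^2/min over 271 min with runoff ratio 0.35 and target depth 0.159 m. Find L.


L = q*t/((1+r)*Z)
L = 0.0047*271/((1+0.35)*0.159)
L = 1.2737/0.21465

5.9338 m


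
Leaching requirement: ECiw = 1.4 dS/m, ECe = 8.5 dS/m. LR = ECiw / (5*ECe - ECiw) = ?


LR = ECiw / (5*ECe - ECiw)
LR = 1.4 / (5*8.5 - 1.4)
LR = 1.4 / 41.1000

0.0341


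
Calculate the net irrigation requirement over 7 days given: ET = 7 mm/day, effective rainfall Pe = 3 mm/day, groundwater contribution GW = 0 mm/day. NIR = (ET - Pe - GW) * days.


Daily deficit = ET - Pe - GW = 7 - 3 - 0 = 4 mm/day
NIR = 4 * 7 = 28 mm

28.0000 mm


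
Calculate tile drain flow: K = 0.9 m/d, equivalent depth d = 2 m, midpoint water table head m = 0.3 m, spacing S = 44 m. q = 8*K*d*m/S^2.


q = 8*K*d*m/S^2
q = 8*0.9*2*0.3/44^2
q = 4.3200 / 1936

0.0022 m/d


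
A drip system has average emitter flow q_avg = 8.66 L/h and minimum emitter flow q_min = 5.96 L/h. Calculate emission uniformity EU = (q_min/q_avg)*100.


EU = (q_min/q_avg)*100 = (5.96/8.66)*100 = 68.8222%

68.8222 %


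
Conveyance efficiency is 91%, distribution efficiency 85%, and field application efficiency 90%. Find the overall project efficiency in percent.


Ec = 0.91, Eb = 0.85, Ea = 0.9
E = 0.91 * 0.85 * 0.9 * 100 = 69.6150%

69.6150 %


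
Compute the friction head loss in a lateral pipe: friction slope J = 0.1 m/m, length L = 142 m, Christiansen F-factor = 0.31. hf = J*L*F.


hf = J * L * F = 0.1 * 142 * 0.31 = 4.4020 m

4.4020 m


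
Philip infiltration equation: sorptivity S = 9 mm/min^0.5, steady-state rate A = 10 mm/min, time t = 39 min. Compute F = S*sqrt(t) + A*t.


F = S*sqrt(t) + A*t
F = 9*sqrt(39) + 10*39
F = 9*6.244998 + 390

446.2050 mm


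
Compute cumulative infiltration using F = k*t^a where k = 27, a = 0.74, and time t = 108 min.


F = k * t^a = 27 * 108^0.74
F = 27 * 31.969333

863.1720 mm


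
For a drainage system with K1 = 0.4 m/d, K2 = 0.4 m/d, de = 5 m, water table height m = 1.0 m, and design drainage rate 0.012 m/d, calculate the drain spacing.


S^2 = 8*K2*de*m/q + 4*K1*m^2/q
S^2 = 8*0.4*5*1.0/0.012 + 4*0.4*1.0^2/0.012
S = sqrt(1466.6667)

38.2971 m


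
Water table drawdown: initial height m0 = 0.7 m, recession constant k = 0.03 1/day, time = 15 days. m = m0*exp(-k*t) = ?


m = m0 * exp(-k*t)
m = 0.7 * exp(-0.03 * 15)
m = 0.7 * exp(-0.4500)

0.4463 m


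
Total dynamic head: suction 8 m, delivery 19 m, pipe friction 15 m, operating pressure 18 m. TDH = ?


TDH = Hs + Hd + hf + Hp = 8 + 19 + 15 + 18 = 60

60 m


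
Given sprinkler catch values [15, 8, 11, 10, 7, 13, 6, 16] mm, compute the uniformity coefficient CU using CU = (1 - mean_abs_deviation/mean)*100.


mean = 10.750000 mm
MAD = 3.000000 mm
CU = (1 - 3.000000/10.750000)*100

72.0930 %


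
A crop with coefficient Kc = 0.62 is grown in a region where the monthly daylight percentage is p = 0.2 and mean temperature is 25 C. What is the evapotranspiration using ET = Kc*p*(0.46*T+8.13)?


ET = Kc * p * (0.46*T + 8.13)
ET = 0.62 * 0.2 * (0.46*25 + 8.13)
ET = 0.62 * 0.2 * 19.6300

2.4341 mm/day


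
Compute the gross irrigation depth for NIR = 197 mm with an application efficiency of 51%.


Ea = 51% = 0.51
GID = NIR / Ea = 197 / 0.51 = 386.2745 mm

386.2745 mm


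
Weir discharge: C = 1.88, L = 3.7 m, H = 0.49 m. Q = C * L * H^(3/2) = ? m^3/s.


Q = C * L * H^(3/2) = 1.88 * 3.7 * 0.49^1.5 = 1.88 * 3.7 * 0.343000

2.3859 m^3/s


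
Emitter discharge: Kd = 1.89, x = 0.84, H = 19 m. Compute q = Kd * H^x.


q = Kd * H^x = 1.89 * 19^0.84 = 1.89 * 11.861866

22.4189 L/h


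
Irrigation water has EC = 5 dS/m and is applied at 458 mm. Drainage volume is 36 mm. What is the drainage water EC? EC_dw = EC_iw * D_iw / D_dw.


EC_dw = EC_iw * D_iw / D_dw
EC_dw = 5 * 458 / 36
EC_dw = 2290 / 36

63.6111 dS/m


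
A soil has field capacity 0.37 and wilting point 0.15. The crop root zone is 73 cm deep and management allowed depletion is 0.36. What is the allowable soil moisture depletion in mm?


SMD = (FC - PWP) * d * MAD * 10
SMD = (0.37 - 0.15) * 73 * 0.36 * 10
SMD = 0.2200 * 73 * 0.36 * 10

57.8160 mm


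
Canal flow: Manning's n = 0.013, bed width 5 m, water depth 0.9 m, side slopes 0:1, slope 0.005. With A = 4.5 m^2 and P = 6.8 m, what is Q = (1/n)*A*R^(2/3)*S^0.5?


R = A/P = 4.5/6.8 = 0.661765
Q = (1/0.013) * 4.5 * 0.661765^(2/3) * 0.005^0.5

18.5876 m^3/s


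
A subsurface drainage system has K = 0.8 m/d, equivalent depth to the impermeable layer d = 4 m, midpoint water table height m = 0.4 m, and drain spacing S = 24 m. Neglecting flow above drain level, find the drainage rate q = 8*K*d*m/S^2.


q = 8*K*d*m/S^2
q = 8*0.8*4*0.4/24^2
q = 10.2400 / 576

0.0178 m/d


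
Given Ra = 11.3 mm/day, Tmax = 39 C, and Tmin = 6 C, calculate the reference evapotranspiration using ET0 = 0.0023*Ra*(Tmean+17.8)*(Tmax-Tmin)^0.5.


Tmean = (Tmax + Tmin)/2 = (39 + 6)/2 = 22.5
ET0 = 0.0023 * 11.3 * (22.5 + 17.8) * sqrt(39 - 6)
ET0 = 0.0023 * 11.3 * 40.3 * 5.744563

6.0168 mm/day


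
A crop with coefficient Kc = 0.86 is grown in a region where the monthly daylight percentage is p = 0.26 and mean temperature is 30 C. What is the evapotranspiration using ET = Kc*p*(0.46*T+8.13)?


ET = Kc * p * (0.46*T + 8.13)
ET = 0.86 * 0.26 * (0.46*30 + 8.13)
ET = 0.86 * 0.26 * 21.9300

4.9035 mm/day


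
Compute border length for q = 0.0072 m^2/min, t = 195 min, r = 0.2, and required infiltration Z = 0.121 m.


L = q*t/((1+r)*Z)
L = 0.0072*195/((1+0.2)*0.121)
L = 1.404/0.1452

9.6694 m


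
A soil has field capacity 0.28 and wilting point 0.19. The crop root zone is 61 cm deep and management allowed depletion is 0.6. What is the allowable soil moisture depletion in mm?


SMD = (FC - PWP) * d * MAD * 10
SMD = (0.28 - 0.19) * 61 * 0.6 * 10
SMD = 0.0900 * 61 * 0.6 * 10

32.9400 mm


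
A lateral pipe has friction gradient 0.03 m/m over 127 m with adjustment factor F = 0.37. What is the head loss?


hf = J * L * F = 0.03 * 127 * 0.37 = 1.4097 m

1.4097 m


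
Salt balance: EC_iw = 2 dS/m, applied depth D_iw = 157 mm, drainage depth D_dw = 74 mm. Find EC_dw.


EC_dw = EC_iw * D_iw / D_dw
EC_dw = 2 * 157 / 74
EC_dw = 314 / 74

4.2432 dS/m


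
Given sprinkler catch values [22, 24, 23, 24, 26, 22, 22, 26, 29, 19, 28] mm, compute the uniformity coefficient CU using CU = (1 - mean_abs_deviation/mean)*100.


mean = 24.090909 mm
MAD = 2.297521 mm
CU = (1 - 2.297521/24.090909)*100

90.4631 %


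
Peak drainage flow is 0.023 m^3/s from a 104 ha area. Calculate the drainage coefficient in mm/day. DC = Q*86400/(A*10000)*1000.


DC = Q * 86400 / (A * 10000) * 1000
DC = 0.023 * 86400 / (104 * 10000) * 1000
DC = 1987200.0000 / 1040000

1.9108 mm/day


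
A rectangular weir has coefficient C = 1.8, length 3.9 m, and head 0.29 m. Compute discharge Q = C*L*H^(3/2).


Q = C * L * H^(3/2) = 1.8 * 3.9 * 0.29^1.5 = 1.8 * 3.9 * 0.156170

1.0963 m^3/s


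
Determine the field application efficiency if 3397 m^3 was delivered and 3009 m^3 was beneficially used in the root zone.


Ea = V_root / V_field * 100 = 3009 / 3397 * 100 = 88.5782%

88.5782 %


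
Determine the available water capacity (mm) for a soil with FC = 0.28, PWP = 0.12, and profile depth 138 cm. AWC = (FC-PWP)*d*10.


AWC = (FC - PWP) * d * 10
AWC = (0.28 - 0.12) * 138 * 10
AWC = 0.1600 * 138 * 10

220.8000 mm


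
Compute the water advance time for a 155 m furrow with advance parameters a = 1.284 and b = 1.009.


t = (L/a)^(1/b)
t = (155/1.284)^(1/1.009)
t = 120.716511^(1/1.009)

115.6639 min


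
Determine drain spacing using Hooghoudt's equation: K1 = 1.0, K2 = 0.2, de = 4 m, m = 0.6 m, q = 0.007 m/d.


S^2 = 8*K2*de*m/q + 4*K1*m^2/q
S^2 = 8*0.2*4*0.6/0.007 + 4*1.0*0.6^2/0.007
S = sqrt(754.2857)

27.4643 m


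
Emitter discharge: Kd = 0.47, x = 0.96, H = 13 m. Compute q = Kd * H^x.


q = Kd * H^x = 0.47 * 13^0.96 = 0.47 * 11.732366

5.5142 L/h


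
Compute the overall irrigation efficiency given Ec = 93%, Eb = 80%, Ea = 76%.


Ec = 0.93, Eb = 0.8, Ea = 0.76
E = 0.93 * 0.8 * 0.76 * 100 = 56.5440%

56.5440 %


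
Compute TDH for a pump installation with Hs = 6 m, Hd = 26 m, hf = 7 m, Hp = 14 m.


TDH = Hs + Hd + hf + Hp = 6 + 26 + 7 + 14 = 53

53 m


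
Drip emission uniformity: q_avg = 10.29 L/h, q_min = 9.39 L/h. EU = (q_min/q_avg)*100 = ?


EU = (q_min/q_avg)*100 = (9.39/10.29)*100 = 91.2536%

91.2536 %


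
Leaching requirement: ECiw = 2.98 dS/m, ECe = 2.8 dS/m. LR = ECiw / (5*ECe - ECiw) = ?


LR = ECiw / (5*ECe - ECiw)
LR = 2.98 / (5*2.8 - 2.98)
LR = 2.98 / 11.0200

0.2704


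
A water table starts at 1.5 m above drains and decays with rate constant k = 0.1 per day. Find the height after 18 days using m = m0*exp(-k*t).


m = m0 * exp(-k*t)
m = 1.5 * exp(-0.1 * 18)
m = 1.5 * exp(-1.8000)

0.2479 m


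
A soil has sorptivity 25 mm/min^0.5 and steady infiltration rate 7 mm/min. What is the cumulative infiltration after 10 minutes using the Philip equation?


F = S*sqrt(t) + A*t
F = 25*sqrt(10) + 7*10
F = 25*3.162278 + 70

149.0570 mm


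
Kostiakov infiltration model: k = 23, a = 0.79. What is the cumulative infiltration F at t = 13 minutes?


F = k * t^a = 23 * 13^0.79
F = 23 * 7.586042

174.4790 mm


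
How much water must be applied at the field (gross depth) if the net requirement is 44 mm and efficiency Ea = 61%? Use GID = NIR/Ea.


Ea = 61% = 0.61
GID = NIR / Ea = 44 / 0.61 = 72.1311 mm

72.1311 mm


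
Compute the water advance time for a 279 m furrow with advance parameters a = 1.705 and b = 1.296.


t = (L/a)^(1/b)
t = (279/1.705)^(1/1.296)
t = 163.636364^(1/1.296)

51.0788 min


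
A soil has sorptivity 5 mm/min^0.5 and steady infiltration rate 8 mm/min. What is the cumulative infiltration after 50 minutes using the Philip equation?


F = S*sqrt(t) + A*t
F = 5*sqrt(50) + 8*50
F = 5*7.071068 + 400

435.3553 mm


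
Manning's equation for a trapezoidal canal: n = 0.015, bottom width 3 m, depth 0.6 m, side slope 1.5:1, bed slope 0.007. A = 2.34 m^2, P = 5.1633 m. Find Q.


R = A/P = 2.34/5.1633 = 0.453199
Q = (1/0.015) * 2.34 * 0.453199^(2/3) * 0.007^0.5

7.7007 m^3/s


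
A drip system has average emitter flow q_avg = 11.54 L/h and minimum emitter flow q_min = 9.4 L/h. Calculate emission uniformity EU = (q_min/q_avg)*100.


EU = (q_min/q_avg)*100 = (9.4/11.54)*100 = 81.4558%

81.4558 %


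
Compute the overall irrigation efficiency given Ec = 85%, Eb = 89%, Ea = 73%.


Ec = 0.85, Eb = 0.89, Ea = 0.73
E = 0.85 * 0.89 * 0.73 * 100 = 55.2245%

55.2245 %


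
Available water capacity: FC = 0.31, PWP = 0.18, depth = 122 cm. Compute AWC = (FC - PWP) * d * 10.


AWC = (FC - PWP) * d * 10
AWC = (0.31 - 0.18) * 122 * 10
AWC = 0.1300 * 122 * 10

158.6000 mm


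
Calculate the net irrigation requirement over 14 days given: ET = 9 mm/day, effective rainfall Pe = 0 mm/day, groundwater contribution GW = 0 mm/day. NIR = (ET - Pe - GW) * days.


Daily deficit = ET - Pe - GW = 9 - 0 - 0 = 9 mm/day
NIR = 9 * 14 = 126 mm

126.0000 mm


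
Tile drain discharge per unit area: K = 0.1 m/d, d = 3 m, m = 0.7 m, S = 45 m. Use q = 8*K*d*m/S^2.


q = 8*K*d*m/S^2
q = 8*0.1*3*0.7/45^2
q = 1.6800 / 2025

8.2963e-04 m/d


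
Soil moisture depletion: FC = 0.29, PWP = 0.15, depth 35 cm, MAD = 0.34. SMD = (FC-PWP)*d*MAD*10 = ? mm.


SMD = (FC - PWP) * d * MAD * 10
SMD = (0.29 - 0.15) * 35 * 0.34 * 10
SMD = 0.1400 * 35 * 0.34 * 10

16.6600 mm


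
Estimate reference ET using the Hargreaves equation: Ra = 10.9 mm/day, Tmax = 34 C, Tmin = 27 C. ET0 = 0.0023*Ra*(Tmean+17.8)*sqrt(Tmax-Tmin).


Tmean = (Tmax + Tmin)/2 = (34 + 27)/2 = 30.5
ET0 = 0.0023 * 10.9 * (30.5 + 17.8) * sqrt(34 - 27)
ET0 = 0.0023 * 10.9 * 48.3 * 2.645751

3.2037 mm/day


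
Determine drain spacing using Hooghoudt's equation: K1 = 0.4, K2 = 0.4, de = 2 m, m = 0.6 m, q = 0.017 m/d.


S^2 = 8*K2*de*m/q + 4*K1*m^2/q
S^2 = 8*0.4*2*0.6/0.017 + 4*0.4*0.6^2/0.017
S = sqrt(259.7647)

16.1172 m


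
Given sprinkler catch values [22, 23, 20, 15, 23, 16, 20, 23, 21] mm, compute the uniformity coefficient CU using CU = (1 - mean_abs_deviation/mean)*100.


mean = 20.333333 mm
MAD = 2.296296 mm
CU = (1 - 2.296296/20.333333)*100

88.7067 %


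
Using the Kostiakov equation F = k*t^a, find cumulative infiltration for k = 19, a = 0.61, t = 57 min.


F = k * t^a = 19 * 57^0.61
F = 19 * 11.778328

223.7882 mm


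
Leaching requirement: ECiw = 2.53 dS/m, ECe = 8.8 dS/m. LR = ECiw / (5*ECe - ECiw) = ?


LR = ECiw / (5*ECe - ECiw)
LR = 2.53 / (5*8.8 - 2.53)
LR = 2.53 / 41.4700

0.0610


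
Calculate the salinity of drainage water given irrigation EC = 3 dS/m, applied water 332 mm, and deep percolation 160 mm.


EC_dw = EC_iw * D_iw / D_dw
EC_dw = 3 * 332 / 160
EC_dw = 996 / 160

6.2250 dS/m


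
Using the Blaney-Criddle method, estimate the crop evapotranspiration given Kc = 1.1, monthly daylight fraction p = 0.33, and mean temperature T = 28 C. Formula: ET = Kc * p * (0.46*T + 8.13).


ET = Kc * p * (0.46*T + 8.13)
ET = 1.1 * 0.33 * (0.46*28 + 8.13)
ET = 1.1 * 0.33 * 21.0100

7.6266 mm/day


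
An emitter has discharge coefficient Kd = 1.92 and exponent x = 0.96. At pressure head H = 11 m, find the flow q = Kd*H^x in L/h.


q = Kd * H^x = 1.92 * 11^0.96 = 1.92 * 9.993946

19.1884 L/h


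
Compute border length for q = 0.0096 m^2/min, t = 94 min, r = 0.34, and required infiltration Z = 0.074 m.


L = q*t/((1+r)*Z)
L = 0.0096*94/((1+0.34)*0.074)
L = 0.9024/0.09916

9.1004 m


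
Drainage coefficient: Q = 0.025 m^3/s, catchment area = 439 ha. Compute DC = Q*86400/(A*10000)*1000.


DC = Q * 86400 / (A * 10000) * 1000
DC = 0.025 * 86400 / (439 * 10000) * 1000
DC = 2160000.0000 / 4390000

0.4920 mm/day


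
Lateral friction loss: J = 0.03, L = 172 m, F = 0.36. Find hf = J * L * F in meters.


hf = J * L * F = 0.03 * 172 * 0.36 = 1.8576 m

1.8576 m


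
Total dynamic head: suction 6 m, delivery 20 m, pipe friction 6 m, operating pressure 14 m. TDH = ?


TDH = Hs + Hd + hf + Hp = 6 + 20 + 6 + 14 = 46

46 m


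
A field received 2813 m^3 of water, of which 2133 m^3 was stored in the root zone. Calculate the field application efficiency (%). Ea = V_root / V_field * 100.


Ea = V_root / V_field * 100 = 2133 / 2813 * 100 = 75.8265%

75.8265 %


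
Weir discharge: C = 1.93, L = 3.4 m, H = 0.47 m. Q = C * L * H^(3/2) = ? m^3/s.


Q = C * L * H^(3/2) = 1.93 * 3.4 * 0.47^1.5 = 1.93 * 3.4 * 0.322216

2.1144 m^3/s


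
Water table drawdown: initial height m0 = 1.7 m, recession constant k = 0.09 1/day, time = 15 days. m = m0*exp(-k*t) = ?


m = m0 * exp(-k*t)
m = 1.7 * exp(-0.09 * 15)
m = 1.7 * exp(-1.3500)

0.4407 m
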